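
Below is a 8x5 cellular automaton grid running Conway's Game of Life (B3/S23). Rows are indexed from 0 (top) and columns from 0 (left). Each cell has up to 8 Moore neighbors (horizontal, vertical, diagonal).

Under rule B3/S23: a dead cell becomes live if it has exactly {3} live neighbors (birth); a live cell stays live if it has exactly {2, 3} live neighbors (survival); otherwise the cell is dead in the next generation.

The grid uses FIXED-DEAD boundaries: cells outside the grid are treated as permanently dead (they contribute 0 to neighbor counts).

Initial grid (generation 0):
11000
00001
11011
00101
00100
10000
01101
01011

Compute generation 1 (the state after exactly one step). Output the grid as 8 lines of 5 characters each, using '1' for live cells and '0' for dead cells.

Simulating step by step:
Generation 0 (given above): 17 live cells
Generation 1: 19 live cells
(generation 1 grid is the final answer)

Answer: 00000
00111
01101
00101
01010
00110
11101
01011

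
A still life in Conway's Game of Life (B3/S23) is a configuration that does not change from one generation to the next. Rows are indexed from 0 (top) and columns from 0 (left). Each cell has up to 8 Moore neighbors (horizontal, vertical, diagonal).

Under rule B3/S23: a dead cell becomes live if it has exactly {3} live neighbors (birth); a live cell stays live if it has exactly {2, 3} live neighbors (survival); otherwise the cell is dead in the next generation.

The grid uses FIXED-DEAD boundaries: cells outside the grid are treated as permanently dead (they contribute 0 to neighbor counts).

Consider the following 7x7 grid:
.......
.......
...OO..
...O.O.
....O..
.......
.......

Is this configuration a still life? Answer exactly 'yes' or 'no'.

Compute generation 1 and compare to generation 0 (given above):
Generation 1:
.......
.......
...OO..
...O.O.
....O..
.......
.......
The grids are IDENTICAL -> still life.

Answer: yes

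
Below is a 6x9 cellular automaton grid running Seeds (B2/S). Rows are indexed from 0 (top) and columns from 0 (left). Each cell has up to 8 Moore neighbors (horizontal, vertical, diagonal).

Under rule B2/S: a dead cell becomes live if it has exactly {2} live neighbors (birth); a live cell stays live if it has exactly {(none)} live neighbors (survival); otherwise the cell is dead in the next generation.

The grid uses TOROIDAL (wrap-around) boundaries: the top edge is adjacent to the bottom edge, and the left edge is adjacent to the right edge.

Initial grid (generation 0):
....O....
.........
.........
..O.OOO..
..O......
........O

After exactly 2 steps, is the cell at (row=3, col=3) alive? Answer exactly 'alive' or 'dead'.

Simulating step by step:
Generation 0 (given above): 7 live cells
Generation 1: 9 live cells
.........
.........
...OO.O..
.O.......
.O..O.OO.
...O.....
Generation 2: 14 live cells
.........
...OOO...
..O..O...
O........
O..O.O...
..O.OOOO.

Cell (3,3) at generation 2: 0 -> dead

Answer: dead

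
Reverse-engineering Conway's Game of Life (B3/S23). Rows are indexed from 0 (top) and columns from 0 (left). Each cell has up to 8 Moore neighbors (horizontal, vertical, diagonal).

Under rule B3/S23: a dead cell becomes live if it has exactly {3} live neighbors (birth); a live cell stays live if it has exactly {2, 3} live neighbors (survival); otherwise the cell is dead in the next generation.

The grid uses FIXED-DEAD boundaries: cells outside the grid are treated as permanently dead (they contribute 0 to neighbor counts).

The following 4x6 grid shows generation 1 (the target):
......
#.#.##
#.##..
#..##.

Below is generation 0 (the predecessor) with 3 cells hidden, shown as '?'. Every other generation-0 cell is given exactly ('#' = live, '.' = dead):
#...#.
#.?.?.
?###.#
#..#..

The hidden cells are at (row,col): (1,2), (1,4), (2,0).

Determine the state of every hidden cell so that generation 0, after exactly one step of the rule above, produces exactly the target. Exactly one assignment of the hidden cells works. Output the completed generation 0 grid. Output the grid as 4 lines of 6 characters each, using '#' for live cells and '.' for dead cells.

Answer: #...#.
#...#.
####.#
#..#..

Derivation:
Hidden generation-0 cells (in order): (1,2), (1,4), (2,0).
A hidden cell only influences target cells in its own 3x3 neighborhood. Try each of the 2^3 = 8 assignments, step the completed generation 0 forward once under B3/S23, and compare with the target:
  (1,2)=. (1,4)=. (2,0)=. -> step gives (1,3)='#' but target has '.' -> reject
  (1,2)=. (1,4)=. (2,0)=# -> step gives (1,3)='#' but target has '.' -> reject
  (1,2)=. (1,4)=# (2,0)=. -> step gives (2,1)='#' but target has '.' -> reject
  (1,2)=. (1,4)=# (2,0)=# -> step reproduces the target at every cell -> ACCEPT
  (1,2)=# (1,4)=. (2,0)=. -> step gives (0,1)='#' but target has '.' -> reject
  (1,2)=# (1,4)=. (2,0)=# -> step gives (0,1)='#' but target has '.' -> reject
  (1,2)=# (1,4)=# (2,0)=. -> step gives (0,1)='#' but target has '.' -> reject
  (1,2)=# (1,4)=# (2,0)=# -> step gives (0,1)='#' but target has '.' -> reject
Unique solution: (1,2)=dead, (1,4)=live, (2,0)=live.
Check: live-neighbor counts of every cell in the completed generation 0:
120212
353433
343341
244231
Applying B3/S23 to generation 0 with these counts gives:
......
#.#.##
#.##..
#..##.
which matches the target exactly.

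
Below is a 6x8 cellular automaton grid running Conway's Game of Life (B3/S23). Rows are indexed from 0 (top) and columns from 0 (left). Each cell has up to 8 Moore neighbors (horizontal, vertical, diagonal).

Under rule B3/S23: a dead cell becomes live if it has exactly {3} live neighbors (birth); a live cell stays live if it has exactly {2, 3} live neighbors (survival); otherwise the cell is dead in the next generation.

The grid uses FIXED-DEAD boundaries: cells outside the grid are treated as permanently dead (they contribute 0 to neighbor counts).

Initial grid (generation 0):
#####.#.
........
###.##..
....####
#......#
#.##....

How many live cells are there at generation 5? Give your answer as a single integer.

Answer: 15

Derivation:
Simulating step by step:
Generation 0 (given above): 20 live cells
Generation 1: 16 live cells
.###....
........
.#.##...
#..##..#
.#.###.#
.#......
Generation 2: 16 live cells
..#.....
.#..#...
..###...
##....#.
##.#.##.
..#.#...
Generation 3: 19 live cells
........
.#..#...
#.####..
#.....#.
#..####.
.#####..
Generation 4: 17 live cells
........
.##.##..
#.####..
#.#...#.
#.....#.
.##...#.
Generation 5: 15 live cells
........
.##..#..
#.....#.
#.#.#.#.
#.#..###
.#......
Population at generation 5: 15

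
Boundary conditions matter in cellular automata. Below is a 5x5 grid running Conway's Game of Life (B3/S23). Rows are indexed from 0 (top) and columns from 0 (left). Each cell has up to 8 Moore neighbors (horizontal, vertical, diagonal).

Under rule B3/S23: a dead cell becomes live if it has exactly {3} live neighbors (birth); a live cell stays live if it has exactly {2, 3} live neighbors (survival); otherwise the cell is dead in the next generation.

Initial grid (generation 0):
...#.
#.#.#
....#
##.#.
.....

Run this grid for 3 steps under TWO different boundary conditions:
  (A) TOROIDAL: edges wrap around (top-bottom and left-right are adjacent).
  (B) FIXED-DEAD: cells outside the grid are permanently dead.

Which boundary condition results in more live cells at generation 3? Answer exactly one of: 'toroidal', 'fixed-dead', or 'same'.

Answer: toroidal

Derivation:
Under TOROIDAL boundary, generation 3:
.....
#...#
.###.
###.#
#....
Population = 10

Under FIXED-DEAD boundary, generation 3:
.....
.....
.....
.....
.....
Population = 0

Comparison: toroidal=10, fixed-dead=0 -> toroidal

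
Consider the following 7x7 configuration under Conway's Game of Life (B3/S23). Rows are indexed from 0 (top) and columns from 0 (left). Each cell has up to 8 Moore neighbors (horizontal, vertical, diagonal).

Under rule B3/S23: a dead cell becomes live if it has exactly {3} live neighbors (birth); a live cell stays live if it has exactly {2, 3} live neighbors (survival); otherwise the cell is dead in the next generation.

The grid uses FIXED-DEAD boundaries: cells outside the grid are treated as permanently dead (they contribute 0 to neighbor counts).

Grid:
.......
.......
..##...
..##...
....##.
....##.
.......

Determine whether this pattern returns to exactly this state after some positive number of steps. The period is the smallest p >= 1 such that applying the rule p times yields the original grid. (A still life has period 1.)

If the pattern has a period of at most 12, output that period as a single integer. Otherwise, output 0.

Simulating and comparing each generation to the original:
Gen 0 (original, given above): 8 live cells
Gen 1: 6 live cells, differs from original
Gen 2: 8 live cells, MATCHES original -> period = 2

Answer: 2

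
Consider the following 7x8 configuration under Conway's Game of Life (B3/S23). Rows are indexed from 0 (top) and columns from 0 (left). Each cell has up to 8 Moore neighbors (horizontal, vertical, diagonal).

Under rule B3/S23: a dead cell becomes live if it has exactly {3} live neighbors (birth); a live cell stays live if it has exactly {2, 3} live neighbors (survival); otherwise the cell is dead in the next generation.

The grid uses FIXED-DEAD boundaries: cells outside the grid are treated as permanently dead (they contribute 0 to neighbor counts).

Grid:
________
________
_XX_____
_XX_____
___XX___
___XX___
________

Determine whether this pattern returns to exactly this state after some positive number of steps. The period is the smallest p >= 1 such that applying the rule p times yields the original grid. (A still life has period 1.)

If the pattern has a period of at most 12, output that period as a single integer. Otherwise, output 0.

Simulating and comparing each generation to the original:
Gen 0 (original, given above): 8 live cells
Gen 1: 6 live cells, differs from original
Gen 2: 8 live cells, MATCHES original -> period = 2

Answer: 2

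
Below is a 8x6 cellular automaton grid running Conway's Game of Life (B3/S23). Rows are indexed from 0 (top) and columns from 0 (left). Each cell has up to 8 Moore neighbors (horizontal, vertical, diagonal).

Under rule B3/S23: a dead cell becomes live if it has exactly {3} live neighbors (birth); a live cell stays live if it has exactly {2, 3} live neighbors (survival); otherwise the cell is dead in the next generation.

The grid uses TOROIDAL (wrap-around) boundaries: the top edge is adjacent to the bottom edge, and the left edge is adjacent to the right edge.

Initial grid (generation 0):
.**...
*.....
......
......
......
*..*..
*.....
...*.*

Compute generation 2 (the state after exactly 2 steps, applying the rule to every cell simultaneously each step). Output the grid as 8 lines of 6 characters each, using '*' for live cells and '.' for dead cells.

Simulating step by step:
Generation 0 (given above): 8 live cells
Generation 1: 10 live cells
***...
.*....
......
......
......
......
*...**
***...
Generation 2: 8 live cells
(generation 2 grid is the final answer)

Answer: ......
***...
......
......
......
.....*
*....*
..**..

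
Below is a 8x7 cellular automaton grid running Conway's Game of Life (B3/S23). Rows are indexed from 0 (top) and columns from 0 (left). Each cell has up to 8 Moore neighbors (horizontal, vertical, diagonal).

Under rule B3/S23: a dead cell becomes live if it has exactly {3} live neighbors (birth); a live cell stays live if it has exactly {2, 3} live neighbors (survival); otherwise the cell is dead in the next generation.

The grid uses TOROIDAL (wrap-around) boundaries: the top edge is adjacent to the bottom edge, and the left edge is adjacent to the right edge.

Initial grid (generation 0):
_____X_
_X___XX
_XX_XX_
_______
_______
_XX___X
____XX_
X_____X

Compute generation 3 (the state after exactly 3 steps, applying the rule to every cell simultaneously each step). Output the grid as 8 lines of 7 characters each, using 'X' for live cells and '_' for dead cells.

Answer: __X__X_
_X___X_
X____X_
XXX_XXX
X_____X
_____X_
____X_X
X___X_X

Derivation:
Simulating step by step:
Generation 0 (given above): 15 live cells
Generation 1: 16 live cells
_____X_
XXX___X
XXX_XXX
_______
_______
_____X_
_X___X_
____X_X
Generation 2: 17 live cells
_X___X_
__XXX__
__XX_X_
XX___XX
_______
_______
____XXX
____X_X
Generation 3: 20 live cells
(generation 3 grid is the final answer)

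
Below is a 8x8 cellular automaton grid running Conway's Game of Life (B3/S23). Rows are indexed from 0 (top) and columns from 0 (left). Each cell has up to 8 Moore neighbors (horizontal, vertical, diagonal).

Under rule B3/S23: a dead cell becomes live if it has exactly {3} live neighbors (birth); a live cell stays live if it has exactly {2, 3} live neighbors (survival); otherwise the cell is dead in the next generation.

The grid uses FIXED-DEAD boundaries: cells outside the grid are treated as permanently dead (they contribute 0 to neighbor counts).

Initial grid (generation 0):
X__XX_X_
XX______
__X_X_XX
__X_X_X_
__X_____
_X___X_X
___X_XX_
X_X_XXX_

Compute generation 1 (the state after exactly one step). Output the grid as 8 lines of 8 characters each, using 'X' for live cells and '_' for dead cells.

Simulating step by step:
Generation 0 (given above): 25 live cells
Generation 1: 30 live cells
(generation 1 grid is the final answer)

Answer: XX______
XXX_X_XX
__X___XX
_XX___XX
_XXX_XX_
__X_XX__
_XXX___X
___XX_X_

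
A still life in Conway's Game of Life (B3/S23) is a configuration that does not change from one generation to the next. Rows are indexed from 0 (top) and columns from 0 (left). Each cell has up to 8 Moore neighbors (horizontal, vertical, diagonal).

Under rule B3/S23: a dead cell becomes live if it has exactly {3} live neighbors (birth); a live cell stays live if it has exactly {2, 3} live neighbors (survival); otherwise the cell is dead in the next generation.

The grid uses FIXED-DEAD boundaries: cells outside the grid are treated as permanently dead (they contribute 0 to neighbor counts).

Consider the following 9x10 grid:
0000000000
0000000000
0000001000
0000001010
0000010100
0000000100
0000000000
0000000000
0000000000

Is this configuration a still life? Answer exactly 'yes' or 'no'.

Answer: no

Derivation:
Compute generation 1 and compare to generation 0 (given above):
Generation 1:
0000000000
0000000000
0000000100
0000011000
0000000110
0000001000
0000000000
0000000000
0000000000
Cell (2,6) differs: gen0=1 vs gen1=0 -> NOT a still life.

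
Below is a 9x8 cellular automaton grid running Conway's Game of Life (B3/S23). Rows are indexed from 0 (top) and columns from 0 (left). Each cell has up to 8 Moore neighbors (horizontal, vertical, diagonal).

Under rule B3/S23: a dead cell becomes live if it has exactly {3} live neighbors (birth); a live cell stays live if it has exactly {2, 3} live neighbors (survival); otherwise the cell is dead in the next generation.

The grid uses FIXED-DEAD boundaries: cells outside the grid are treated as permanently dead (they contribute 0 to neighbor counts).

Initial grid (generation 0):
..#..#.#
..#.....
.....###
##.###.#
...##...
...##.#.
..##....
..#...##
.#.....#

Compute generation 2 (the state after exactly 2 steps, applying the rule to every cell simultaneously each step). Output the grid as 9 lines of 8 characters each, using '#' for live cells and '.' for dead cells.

Simulating step by step:
Generation 0 (given above): 25 live cells
Generation 1: 24 live cells
........
.....#.#
.###.#.#
..##...#
......#.
.....#..
..#.####
.###..##
......##
Generation 2: 23 live cells
(generation 2 grid is the final answer)

Answer: ........
..#.#...
.#.#...#
.#.##..#
......#.
....#..#
.##.#..#
.####...
..#...##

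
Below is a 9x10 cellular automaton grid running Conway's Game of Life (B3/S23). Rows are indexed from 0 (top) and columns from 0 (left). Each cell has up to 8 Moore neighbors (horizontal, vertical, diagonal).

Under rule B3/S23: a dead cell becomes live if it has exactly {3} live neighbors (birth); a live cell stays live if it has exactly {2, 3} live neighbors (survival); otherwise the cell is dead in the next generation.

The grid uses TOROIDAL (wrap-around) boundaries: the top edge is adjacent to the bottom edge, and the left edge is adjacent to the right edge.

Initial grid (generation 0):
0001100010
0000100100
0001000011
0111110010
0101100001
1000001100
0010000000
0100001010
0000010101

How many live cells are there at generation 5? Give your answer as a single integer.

Simulating step by step:
Generation 0 (given above): 28 live cells
Generation 1: 35 live cells
0001111110
0000100101
0000010111
0100010010
0100001111
1111000000
0100001000
0000001110
0000111101
Generation 2: 23 live cells
0001000001
0001000001
1000110101
0000010000
0000001111
0000001011
1100001000
0000000010
0001000001
Generation 3: 28 live cells
1011100011
0001000001
1000111011
1000110000
0000011001
0000011000
1000000010
1000000001
0000000011
Generation 4: 22 live cells
1011100000
0110000100
1001001010
1000000110
0000000000
0000011101
1000000000
1000000000
0101000000
Generation 5: 23 live cells
1000100000
1000100101
1010001010
0000000110
0000000001
0000001000
1000001001
1100000000
1101100000
Population at generation 5: 23

Answer: 23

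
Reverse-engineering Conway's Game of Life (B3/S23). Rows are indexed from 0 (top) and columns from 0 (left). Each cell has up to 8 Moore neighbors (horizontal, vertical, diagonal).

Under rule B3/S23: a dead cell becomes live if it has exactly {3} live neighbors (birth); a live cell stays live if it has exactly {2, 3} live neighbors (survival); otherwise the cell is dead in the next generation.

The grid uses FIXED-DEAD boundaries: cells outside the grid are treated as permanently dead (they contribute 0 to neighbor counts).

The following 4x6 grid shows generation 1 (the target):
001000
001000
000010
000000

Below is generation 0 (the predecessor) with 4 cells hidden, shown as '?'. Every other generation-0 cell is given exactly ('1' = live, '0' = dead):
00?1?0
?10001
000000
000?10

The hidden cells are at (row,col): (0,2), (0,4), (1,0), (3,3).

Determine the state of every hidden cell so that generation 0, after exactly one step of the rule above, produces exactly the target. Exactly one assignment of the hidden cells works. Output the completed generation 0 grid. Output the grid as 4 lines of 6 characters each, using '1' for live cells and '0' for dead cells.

Answer: 001100
010001
000000
000110

Derivation:
Hidden generation-0 cells (in order): (0,2), (0,4), (1,0), (3,3).
A hidden cell only influences target cells in its own 3x3 neighborhood. Try each of the 2^4 = 16 assignments, step the completed generation 0 forward once under B3/S23, and compare with the target:
  (0,2)=0 (0,4)=0 (1,0)=0 (3,3)=0 -> step gives (0,2)='0' but target has '1' -> reject
  (0,2)=0 (0,4)=0 (1,0)=0 (3,3)=1 -> step gives (0,2)='0' but target has '1' -> reject
  (0,2)=0 (0,4)=0 (1,0)=1 (3,3)=0 -> step gives (0,2)='0' but target has '1' -> reject
  (0,2)=0 (0,4)=0 (1,0)=1 (3,3)=1 -> step gives (0,2)='0' but target has '1' -> reject
  (0,2)=0 (0,4)=1 (1,0)=0 (3,3)=0 -> step gives (0,2)='0' but target has '1' -> reject
  (0,2)=0 (0,4)=1 (1,0)=0 (3,3)=1 -> step gives (0,2)='0' but target has '1' -> reject
  (0,2)=0 (0,4)=1 (1,0)=1 (3,3)=0 -> step gives (0,2)='0' but target has '1' -> reject
  (0,2)=0 (0,4)=1 (1,0)=1 (3,3)=1 -> step gives (0,2)='0' but target has '1' -> reject
  (0,2)=1 (0,4)=0 (1,0)=0 (3,3)=0 -> step gives (2,4)='0' but target has '1' -> reject
  (0,2)=1 (0,4)=0 (1,0)=0 (3,3)=1 -> step reproduces the target at every cell -> ACCEPT
  (0,2)=1 (0,4)=0 (1,0)=1 (3,3)=0 -> step gives (0,1)='1' but target has '0' -> reject
  (0,2)=1 (0,4)=0 (1,0)=1 (3,3)=1 -> step gives (0,1)='1' but target has '0' -> reject
  (0,2)=1 (0,4)=1 (1,0)=0 (3,3)=0 -> step gives (0,3)='1' but target has '0' -> reject
  (0,2)=1 (0,4)=1 (1,0)=0 (3,3)=1 -> step gives (0,3)='1' but target has '0' -> reject
  (0,2)=1 (0,4)=1 (1,0)=1 (3,3)=0 -> step gives (0,1)='1' but target has '0' -> reject
  (0,2)=1 (0,4)=1 (1,0)=1 (3,3)=1 -> step gives (0,1)='1' but target has '0' -> reject
Unique solution: (0,2)=live, (0,4)=dead, (1,0)=dead, (3,3)=live.
Check: live-neighbor counts of every cell in the completed generation 0:
122121
113220
112232
001111
Applying B3/S23 to generation 0 with these counts gives:
001000
001000
000010
000000
which matches the target exactly.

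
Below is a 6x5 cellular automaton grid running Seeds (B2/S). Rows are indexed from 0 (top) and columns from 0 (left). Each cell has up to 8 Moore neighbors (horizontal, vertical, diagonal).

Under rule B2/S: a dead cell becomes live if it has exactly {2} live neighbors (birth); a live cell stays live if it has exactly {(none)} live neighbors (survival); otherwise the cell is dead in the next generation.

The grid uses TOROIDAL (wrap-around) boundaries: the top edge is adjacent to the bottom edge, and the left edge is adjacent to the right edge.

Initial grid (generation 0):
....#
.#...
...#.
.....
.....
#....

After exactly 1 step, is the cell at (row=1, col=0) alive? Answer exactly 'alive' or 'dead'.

Simulating step by step:
Generation 0 (given above): 4 live cells
Generation 1: 7 live cells
.#...
#.###
..#..
.....
.....
....#

Cell (1,0) at generation 1: 1 -> alive

Answer: alive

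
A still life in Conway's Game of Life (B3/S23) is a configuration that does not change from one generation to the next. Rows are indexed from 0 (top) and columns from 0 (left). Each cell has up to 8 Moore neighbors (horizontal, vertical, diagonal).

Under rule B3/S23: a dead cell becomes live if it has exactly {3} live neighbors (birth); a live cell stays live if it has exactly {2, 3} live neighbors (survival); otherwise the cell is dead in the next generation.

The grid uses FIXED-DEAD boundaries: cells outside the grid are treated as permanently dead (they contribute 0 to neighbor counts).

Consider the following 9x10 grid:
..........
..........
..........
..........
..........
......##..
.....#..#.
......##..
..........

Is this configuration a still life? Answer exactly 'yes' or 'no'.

Answer: yes

Derivation:
Compute generation 1 and compare to generation 0 (given above):
Generation 1:
..........
..........
..........
..........
..........
......##..
.....#..#.
......##..
..........
The grids are IDENTICAL -> still life.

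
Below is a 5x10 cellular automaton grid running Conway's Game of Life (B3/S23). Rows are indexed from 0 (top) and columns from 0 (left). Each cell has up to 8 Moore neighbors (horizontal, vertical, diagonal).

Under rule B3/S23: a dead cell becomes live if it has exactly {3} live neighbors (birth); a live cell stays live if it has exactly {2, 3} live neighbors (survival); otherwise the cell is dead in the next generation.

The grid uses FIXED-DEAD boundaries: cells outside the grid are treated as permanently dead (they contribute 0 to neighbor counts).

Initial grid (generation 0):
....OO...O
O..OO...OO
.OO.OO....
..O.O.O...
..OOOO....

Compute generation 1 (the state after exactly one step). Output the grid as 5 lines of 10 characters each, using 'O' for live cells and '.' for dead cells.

Answer: ...OOO..OO
.OO.....OO
.OO.......
......O...
..O.OO....

Derivation:
Simulating step by step:
Generation 0 (given above): 19 live cells
Generation 1: 15 live cells
(generation 1 grid is the final answer)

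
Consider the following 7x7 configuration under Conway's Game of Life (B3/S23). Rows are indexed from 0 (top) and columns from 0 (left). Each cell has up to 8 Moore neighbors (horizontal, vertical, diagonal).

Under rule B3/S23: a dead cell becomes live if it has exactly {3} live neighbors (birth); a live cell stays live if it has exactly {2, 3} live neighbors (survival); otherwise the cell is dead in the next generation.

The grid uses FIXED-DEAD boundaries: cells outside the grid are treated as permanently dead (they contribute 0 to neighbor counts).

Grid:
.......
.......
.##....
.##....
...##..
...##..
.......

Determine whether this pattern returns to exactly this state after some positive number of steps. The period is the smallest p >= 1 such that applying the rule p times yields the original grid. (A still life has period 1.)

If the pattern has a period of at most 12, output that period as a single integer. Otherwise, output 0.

Simulating and comparing each generation to the original:
Gen 0 (original, given above): 8 live cells
Gen 1: 6 live cells, differs from original
Gen 2: 8 live cells, MATCHES original -> period = 2

Answer: 2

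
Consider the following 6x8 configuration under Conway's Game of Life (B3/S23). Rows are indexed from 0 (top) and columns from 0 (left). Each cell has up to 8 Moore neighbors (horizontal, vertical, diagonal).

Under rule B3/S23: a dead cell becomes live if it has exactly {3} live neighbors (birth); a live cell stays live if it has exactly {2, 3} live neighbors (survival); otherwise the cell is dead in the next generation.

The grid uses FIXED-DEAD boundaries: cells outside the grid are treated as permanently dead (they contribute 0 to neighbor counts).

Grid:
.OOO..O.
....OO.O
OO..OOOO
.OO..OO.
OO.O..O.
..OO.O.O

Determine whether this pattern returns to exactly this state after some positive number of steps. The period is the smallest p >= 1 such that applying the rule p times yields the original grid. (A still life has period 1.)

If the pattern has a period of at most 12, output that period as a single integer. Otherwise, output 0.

Answer: 0

Derivation:
Simulating and comparing each generation to the original:
Gen 0 (original, given above): 25 live cells
Gen 1: 21 live cells, differs from original
Gen 2: 19 live cells, differs from original
Gen 3: 16 live cells, differs from original
Gen 4: 18 live cells, differs from original
Gen 5: 15 live cells, differs from original
Gen 6: 15 live cells, differs from original
Gen 7: 10 live cells, differs from original
Gen 8: 9 live cells, differs from original
Gen 9: 9 live cells, differs from original
Gen 10: 8 live cells, differs from original
Gen 11: 4 live cells, differs from original
Gen 12: 4 live cells, differs from original
No period found within 12 steps.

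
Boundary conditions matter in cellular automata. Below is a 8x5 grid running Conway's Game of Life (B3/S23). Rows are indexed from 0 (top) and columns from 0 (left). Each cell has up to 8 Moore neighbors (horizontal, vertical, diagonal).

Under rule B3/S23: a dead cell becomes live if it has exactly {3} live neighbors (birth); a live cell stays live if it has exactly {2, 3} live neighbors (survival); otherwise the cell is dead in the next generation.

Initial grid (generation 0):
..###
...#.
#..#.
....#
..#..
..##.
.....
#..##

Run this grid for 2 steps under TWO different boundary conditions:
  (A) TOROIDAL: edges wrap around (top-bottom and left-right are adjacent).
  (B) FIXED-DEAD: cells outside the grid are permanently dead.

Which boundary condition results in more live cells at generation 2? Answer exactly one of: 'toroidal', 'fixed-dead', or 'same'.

Answer: toroidal

Derivation:
Under TOROIDAL boundary, generation 2:
.....
.....
...##
..###
..#.#
.###.
..#..
..##.
Population = 13

Under FIXED-DEAD boundary, generation 2:
...#.
..#..
...##
..###
..#..
.##..
..#..
.....
Population = 11

Comparison: toroidal=13, fixed-dead=11 -> toroidal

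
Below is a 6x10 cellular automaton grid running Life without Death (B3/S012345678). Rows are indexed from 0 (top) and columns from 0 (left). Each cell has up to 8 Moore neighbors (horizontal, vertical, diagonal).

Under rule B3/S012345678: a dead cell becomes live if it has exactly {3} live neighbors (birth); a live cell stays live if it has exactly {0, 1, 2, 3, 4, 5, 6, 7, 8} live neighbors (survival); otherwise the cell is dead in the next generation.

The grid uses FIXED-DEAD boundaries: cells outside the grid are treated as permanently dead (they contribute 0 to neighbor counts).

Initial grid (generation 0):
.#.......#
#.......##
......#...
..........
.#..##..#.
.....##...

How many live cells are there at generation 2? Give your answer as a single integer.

Answer: 21

Derivation:
Simulating step by step:
Generation 0 (given above): 12 live cells
Generation 1: 16 live cells
.#......##
#.......##
......#...
.....#....
.#..###.#.
....###...
Generation 2: 21 live cells
.#......##
#......###
......#...
....##.#..
.#..#####.
....####..
Population at generation 2: 21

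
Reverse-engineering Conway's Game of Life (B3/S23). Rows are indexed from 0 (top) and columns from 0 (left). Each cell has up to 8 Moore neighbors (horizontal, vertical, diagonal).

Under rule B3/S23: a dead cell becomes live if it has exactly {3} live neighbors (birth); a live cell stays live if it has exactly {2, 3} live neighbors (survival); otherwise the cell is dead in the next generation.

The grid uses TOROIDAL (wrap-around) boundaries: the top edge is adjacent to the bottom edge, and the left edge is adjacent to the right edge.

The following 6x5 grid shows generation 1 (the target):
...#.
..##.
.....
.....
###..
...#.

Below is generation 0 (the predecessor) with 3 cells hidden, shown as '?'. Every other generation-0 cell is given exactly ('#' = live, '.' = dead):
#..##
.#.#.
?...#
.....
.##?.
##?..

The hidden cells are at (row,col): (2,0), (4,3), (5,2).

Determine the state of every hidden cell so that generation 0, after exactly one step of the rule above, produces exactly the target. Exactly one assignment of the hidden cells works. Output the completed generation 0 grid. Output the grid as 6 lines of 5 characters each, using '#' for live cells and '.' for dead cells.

Hidden generation-0 cells (in order): (2,0), (4,3), (5,2).
A hidden cell only influences target cells in its own 3x3 neighborhood. Try each of the 2^3 = 8 assignments, step the completed generation 0 forward once under B3/S23, and compare with the target:
  (2,0)=. (4,3)=. (5,2)=. -> step reproduces the target at every cell -> ACCEPT
  (2,0)=. (4,3)=. (5,2)=# -> step gives (4,1)='.' but target has '#' -> reject
  (2,0)=. (4,3)=# (5,2)=. -> step gives (3,2)='#' but target has '.' -> reject
  (2,0)=. (4,3)=# (5,2)=# -> step gives (3,2)='#' but target has '.' -> reject
  (2,0)=# (4,3)=. (5,2)=. -> step gives (1,1)='#' but target has '.' -> reject
  (2,0)=# (4,3)=. (5,2)=# -> step gives (1,1)='#' but target has '.' -> reject
  (2,0)=# (4,3)=# (5,2)=. -> step gives (1,1)='#' but target has '.' -> reject
  (2,0)=# (4,3)=# (5,2)=# -> step gives (1,1)='#' but target has '.' -> reject
Unique solution: (2,0)=dead, (4,3)=dead, (5,2)=dead.
Check: live-neighbor counts of every cell in the completed generation 0:
44424
41335
21221
22221
33211
44434
Applying B3/S23 to generation 0 with these counts gives:
...#.
..##.
.....
.....
###..
...#.
which matches the target exactly.

Answer: #..##
.#.#.
....#
.....
.##..
##...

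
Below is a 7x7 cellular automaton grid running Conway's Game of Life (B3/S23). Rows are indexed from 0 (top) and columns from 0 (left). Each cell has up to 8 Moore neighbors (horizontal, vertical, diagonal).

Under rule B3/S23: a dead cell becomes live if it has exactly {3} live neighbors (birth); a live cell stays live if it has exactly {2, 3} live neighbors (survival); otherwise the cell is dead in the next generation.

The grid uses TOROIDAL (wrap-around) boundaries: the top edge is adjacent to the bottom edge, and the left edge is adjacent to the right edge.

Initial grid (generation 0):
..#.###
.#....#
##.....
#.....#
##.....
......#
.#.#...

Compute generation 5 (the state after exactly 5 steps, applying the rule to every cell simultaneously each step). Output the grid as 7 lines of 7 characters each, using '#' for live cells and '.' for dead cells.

Simulating step by step:
Generation 0 (given above): 15 live cells
Generation 1: 19 live cells
.######
.##...#
.#.....
......#
.#.....
.##....
#.###.#
Generation 2: 9 live cells
.......
....#.#
.##....
#......
###....
.......
......#
Generation 3: 8 live cells
.....#.
.......
##.....
#......
##.....
##.....
.......
Generation 4: 6 live cells
.......
.......
##.....
......#
......#
##.....
.......
Generation 5: 4 live cells
(generation 5 grid is the final answer)

Answer: .......
.......
#......
......#
......#
#......
.......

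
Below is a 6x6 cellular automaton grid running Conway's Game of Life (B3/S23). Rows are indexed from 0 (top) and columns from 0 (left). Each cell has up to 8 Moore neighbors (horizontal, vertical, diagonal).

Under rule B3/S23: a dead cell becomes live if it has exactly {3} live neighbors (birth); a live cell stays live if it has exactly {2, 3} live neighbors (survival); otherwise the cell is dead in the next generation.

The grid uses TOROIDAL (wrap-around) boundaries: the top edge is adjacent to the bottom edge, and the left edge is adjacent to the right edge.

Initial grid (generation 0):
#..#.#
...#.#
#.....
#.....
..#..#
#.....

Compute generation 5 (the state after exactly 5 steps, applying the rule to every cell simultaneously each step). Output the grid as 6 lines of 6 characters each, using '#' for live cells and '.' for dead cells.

Simulating step by step:
Generation 0 (given above): 10 live cells
Generation 1: 14 live cells
#....#
.....#
#....#
##...#
##...#
##..#.
Generation 2: 9 live cells
.#..#.
....#.
.#..#.
....#.
..#.#.
....#.
Generation 3: 15 live cells
...###
...###
...###
....##
....##
....##
Generation 4: 8 live cells
#.....
#.#...
#.....
#.....
#..#..
#.....
Generation 5: 15 live cells
(generation 5 grid is the final answer)

Answer: #....#
#....#
#....#
##...#
##...#
##...#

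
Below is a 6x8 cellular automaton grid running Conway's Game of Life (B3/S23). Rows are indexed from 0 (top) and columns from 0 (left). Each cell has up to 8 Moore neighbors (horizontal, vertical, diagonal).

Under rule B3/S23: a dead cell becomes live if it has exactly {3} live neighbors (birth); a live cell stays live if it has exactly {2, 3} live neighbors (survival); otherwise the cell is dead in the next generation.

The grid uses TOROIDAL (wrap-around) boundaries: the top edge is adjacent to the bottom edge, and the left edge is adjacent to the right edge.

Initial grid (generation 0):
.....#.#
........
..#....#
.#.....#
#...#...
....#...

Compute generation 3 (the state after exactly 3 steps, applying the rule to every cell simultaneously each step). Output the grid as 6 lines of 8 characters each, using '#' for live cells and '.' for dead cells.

Simulating step by step:
Generation 0 (given above): 9 live cells
Generation 1: 7 live cells
........
......#.
#.......
.#.....#
#.......
....##..
Generation 2: 6 live cells
.....#..
........
#......#
.#.....#
#.......
........
Generation 3: 5 live cells
(generation 3 grid is the final answer)

Answer: ........
........
#......#
.#.....#
#.......
........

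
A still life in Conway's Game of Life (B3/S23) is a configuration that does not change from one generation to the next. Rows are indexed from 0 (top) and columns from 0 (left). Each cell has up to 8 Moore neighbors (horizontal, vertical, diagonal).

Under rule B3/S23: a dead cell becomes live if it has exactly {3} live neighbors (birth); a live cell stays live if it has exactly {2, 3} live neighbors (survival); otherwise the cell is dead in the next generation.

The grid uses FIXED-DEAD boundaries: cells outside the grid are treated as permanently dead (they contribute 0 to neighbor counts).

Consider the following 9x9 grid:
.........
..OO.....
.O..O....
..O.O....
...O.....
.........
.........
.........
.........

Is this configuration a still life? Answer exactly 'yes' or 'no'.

Compute generation 1 and compare to generation 0 (given above):
Generation 1:
.........
..OO.....
.O..O....
..O.O....
...O.....
.........
.........
.........
.........
The grids are IDENTICAL -> still life.

Answer: yes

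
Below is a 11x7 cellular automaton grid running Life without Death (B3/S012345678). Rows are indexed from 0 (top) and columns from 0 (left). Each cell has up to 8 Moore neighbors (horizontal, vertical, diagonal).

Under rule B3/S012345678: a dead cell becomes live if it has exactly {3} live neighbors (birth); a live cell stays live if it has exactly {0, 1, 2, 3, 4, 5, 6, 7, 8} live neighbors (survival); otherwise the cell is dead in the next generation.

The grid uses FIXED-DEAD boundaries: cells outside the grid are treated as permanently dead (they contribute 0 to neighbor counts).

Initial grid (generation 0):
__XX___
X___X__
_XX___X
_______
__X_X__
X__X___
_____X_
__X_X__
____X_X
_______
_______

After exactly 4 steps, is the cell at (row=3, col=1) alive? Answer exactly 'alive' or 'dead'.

Answer: alive

Derivation:
Simulating step by step:
Generation 0 (given above): 16 live cells
Generation 1: 26 live cells
__XX___
X___X__
_XX___X
_XXX___
__XXX__
X__XX__
___XXX_
__XXX__
___XXXX
_______
_______
Generation 2: 32 live cells
__XX___
X___X__
XXX___X
_XXXX__
__XXX__
X__XX__
___XXX_
__XXX_X
__XXXXX
____XX_
_______
Generation 3: 38 live cells
__XX___
X___X__
XXX_XXX
XXXXXX_
__XXXX_
X__XX__
___XXX_
__XXX_X
__XXXXX
____XXX
_______
Generation 4: 40 live cells
__XX___
X___X__
XXX_XXX
XXXXXX_
X_XXXX_
X__XX__
___XXX_
__XXX_X
__XXXXX
____XXX
_____X_

Cell (3,1) at generation 4: 1 -> alive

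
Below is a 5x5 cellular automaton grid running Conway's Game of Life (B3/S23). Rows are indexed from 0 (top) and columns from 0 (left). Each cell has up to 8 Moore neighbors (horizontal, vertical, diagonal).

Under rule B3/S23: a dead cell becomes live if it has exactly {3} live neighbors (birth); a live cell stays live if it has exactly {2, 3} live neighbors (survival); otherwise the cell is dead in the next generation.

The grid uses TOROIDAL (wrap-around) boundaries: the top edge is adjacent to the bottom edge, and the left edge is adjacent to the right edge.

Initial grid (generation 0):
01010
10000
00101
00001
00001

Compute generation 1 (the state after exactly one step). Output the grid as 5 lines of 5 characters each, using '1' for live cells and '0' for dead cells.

Answer: 10001
11111
10011
10001
10011

Derivation:
Simulating step by step:
Generation 0 (given above): 7 live cells
Generation 1: 15 live cells
(generation 1 grid is the final answer)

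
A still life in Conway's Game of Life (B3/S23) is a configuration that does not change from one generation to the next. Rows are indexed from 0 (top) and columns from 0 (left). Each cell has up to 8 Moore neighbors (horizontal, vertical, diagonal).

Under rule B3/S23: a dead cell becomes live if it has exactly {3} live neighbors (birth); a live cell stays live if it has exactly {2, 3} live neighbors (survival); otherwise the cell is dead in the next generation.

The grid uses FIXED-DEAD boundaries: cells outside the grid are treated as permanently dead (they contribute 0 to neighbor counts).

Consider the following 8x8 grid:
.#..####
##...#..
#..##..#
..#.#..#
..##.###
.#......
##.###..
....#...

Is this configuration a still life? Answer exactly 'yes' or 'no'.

Answer: no

Derivation:
Compute generation 1 and compare to generation 0 (given above):
Generation 1:
##..###.
####...#
#.#####.
.##....#
.#######
##......
######..
...###..
Cell (0,0) differs: gen0=0 vs gen1=1 -> NOT a still life.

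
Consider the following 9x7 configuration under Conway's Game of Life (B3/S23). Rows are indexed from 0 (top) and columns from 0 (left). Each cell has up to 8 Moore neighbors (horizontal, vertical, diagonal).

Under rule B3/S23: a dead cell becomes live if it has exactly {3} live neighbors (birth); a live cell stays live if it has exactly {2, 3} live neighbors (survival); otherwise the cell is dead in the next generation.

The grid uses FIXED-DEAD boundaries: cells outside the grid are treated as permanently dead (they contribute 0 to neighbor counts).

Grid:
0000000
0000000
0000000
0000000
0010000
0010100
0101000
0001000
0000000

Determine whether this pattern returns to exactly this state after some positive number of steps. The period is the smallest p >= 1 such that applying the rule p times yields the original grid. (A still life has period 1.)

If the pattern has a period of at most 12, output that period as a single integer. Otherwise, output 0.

Simulating and comparing each generation to the original:
Gen 0 (original, given above): 6 live cells
Gen 1: 6 live cells, differs from original
Gen 2: 6 live cells, MATCHES original -> period = 2

Answer: 2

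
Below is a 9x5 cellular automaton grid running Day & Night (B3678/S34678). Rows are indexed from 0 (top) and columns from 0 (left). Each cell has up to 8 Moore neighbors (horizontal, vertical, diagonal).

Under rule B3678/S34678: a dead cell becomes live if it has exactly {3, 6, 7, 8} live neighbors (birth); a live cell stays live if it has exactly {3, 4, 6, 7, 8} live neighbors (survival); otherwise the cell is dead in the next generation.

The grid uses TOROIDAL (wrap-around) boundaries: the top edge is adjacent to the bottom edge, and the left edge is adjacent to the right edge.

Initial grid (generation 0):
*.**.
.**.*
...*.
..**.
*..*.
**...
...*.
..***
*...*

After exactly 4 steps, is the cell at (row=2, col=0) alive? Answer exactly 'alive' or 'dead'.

Simulating step by step:
Generation 0 (given above): 19 live cells
Generation 1: 21 live cells
*.**.
***.*
.*.**
..**.
.....
..*..
**.*.
*..**
*..*.
Generation 2: 24 live cells
*****
...*.
.**.*
..***
..**.
.*...
**.*.
*..**
*..**
Generation 3: 27 live cells
***.*
..*..
*.***
*..**
.****
**.**
**...
...**
*..**
Generation 4: 25 live cells
***.*
.***.
*.*..
..***
**.**
*.**.
.*..*
.***.
....*

Cell (2,0) at generation 4: 1 -> alive

Answer: alive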